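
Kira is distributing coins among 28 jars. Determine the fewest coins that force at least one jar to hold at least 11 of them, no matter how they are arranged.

With 280 coins one could put exactly 10 in each of the 28 jars, and no jar would reach 11.
By the pigeonhole principle, one more coin must land in a jar that already has 10, giving it 11.
So 28 × 10 + 1 = 281 coins are required.

281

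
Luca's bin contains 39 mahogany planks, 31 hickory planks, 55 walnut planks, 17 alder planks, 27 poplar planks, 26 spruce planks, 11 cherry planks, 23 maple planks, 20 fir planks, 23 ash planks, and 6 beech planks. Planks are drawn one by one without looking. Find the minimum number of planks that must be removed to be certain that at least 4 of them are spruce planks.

In the worst case for collecting spruce planks, every non-spruce plank comes out first.
There are 39 + 31 + 55 + 17 + 27 + 11 + 23 + 20 + 23 + 6 = 252 non-spruce planks altogether.
After those, each further plank must be spruce, so 252 + 4 = 256 draws guarantee 4 spruce planks.

256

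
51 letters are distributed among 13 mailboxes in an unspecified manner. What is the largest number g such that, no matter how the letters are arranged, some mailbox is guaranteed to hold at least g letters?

The 13 mailboxes are the holes and the 51 letters are the pigeons.
If every mailbox held at most 3 letters, the total would be at most 13 × 3 = 39, which is less than 51.
So some mailbox holds at least ⌈51/13⌉ = 4 letters.

4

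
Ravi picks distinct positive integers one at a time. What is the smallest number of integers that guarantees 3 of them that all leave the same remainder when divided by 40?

81

The 40 residue classes mod 40 are the pigeonholes.
With 80 integers one could put 2 in each residue class and have no class reach 3.
The 81st integer pushes some class to 3, so 40·2 + 1 = 81.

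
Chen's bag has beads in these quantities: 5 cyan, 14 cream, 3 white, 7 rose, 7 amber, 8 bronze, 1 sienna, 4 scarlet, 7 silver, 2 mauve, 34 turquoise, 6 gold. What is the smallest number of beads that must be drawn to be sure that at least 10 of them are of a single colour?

69

An adversary could hand out at most 9 beads per colour (10 colours run out sooner): 5 + 9 + 3 + 7 + 7 + 8 + 1 + 4 + 7 + 2 + 9 + 6 = 68 beads and still no colour has 10.
By the pigeonhole principle, one more bead lands in a colour already at 9, so 69 draws are enough and 68 are not.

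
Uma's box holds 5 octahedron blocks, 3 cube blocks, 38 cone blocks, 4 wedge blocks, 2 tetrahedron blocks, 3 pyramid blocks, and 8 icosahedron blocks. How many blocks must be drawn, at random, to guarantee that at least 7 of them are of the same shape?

Put each drawn block into a box by shape. The largest draw with every box below 7 takes min(count, 6) from each shape; shapes with fewer than 6 contribute all they have.
Σ min(cᵢ, 6) = 5 + 3 + 6 + 4 + 2 + 3 + 6 = 29.
Draw number 29 + 1 = 30 must push one box to 7.

30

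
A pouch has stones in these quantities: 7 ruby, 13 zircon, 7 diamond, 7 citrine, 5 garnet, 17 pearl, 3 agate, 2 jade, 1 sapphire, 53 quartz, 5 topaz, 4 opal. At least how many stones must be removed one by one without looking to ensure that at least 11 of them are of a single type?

72

An adversary could hand out at most 10 stones per type (9 types run out sooner): 7 + 10 + 7 + 7 + 5 + 10 + 3 + 2 + 1 + 10 + 5 + 4 = 71 stones and still no type has 11.
By pigeonhole, one more stone lands in a type already at 10, so 72 draws are enough and 71 are not.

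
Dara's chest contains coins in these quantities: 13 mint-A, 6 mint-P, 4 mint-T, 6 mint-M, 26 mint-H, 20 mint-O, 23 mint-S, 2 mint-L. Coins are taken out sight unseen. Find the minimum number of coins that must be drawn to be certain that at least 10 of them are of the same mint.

55

By the pigeonhole principle, the 8 mints are the holes; the coins drawn are the pigeons.
To avoid 10 of any one mint, the worst case takes at most 9 of each mint, or every coin of a mint that has fewer than 9.
That gives 9 + 6 + 4 + 6 + 9 + 9 + 9 + 2 = 54 coins with no mint reaching 10.
The next coin forces some mint to 10, so 54 + 1 = 55.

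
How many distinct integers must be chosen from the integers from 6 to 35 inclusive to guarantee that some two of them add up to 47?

19

Group the elements by complementary pair {x, 47−x}: {12,35}, {13,34}, {14,33}, …, giving 12 two-element pairs and 6 integers whose partner 47−x falls outside [6,35].
By the pigeonhole principle, treating each of those 18 groups as a pigeonhole, one can pick one integer per group — 18 integers — with no two summing to 47.
The 19th integer lands in an occupied pair, forcing a sum of 47.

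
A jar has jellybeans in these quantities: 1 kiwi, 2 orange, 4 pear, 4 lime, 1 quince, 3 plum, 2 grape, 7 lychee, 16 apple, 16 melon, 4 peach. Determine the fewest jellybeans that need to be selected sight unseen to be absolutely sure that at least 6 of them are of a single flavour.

An adversary could hand out at most 5 jellybeans per flavour (8 flavours run out sooner): 1 + 2 + 4 + 4 + 1 + 3 + 2 + 5 + 5 + 5 + 4 = 36 jellybeans and still no flavour has 6.
One more jellybean lands in a flavour already at 5, so 37 draws are enough and 36 are not.

37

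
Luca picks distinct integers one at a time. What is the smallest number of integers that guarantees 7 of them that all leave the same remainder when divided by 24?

By pigeonhole, the 24 residue classes mod 24 are the pigeonholes.
With 144 integers one could put 6 in each residue class and have no class reach 7.
The 145th integer pushes some class to 7, so 24·6 + 1 = 145.

145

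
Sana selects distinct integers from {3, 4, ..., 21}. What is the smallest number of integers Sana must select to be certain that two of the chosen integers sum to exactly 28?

Group the elements by complementary pair {x, 28−x}: {7,21}, {8,20}, {9,19}, …, giving 7 two-element pairs, the single value 14 (it cannot pair with itself since the integers are distinct), and 4 integers whose partner 28−x falls outside [3,21].
By pigeonhole, treating each of those 12 groups as a pigeonhole, one can pick one integer per group — 12 integers — with no two summing to 28.
The 13th integer lands in an occupied pair, forcing a sum of 28.

13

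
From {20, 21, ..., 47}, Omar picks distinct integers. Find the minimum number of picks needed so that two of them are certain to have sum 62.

18

A set avoiding the sum 62 can contain at most one of each pair {x, 62−x}, plus the 6 elements whose complement lies outside the range or equal to its own complement.
The integers 31, …, 47 (17 of them) are such a set: any two sum to at least 31+32 = 63 > 62.
Any 18th integer completes one of the 11 pairs, so 18 choices force a sum of 62.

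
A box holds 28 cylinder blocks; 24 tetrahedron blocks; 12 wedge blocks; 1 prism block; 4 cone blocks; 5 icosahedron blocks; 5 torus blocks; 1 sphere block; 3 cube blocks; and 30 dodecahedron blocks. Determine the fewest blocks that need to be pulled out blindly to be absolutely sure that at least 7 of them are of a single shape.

44

Pigeonhole: put each drawn block into a box by shape. The largest draw with every box below 7 takes min(count, 6) from each shape; shapes with fewer than 6 contribute all they have.
Σ min(cᵢ, 6) = 6 + 6 + 6 + 1 + 4 + 5 + 5 + 1 + 3 + 6 = 43.
Draw number 43 + 1 = 44 must push one box to 7.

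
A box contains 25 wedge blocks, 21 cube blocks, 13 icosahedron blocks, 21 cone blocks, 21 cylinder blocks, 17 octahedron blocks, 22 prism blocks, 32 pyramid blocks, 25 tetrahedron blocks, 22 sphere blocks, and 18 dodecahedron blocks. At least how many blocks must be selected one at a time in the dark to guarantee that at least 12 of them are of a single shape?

122

By the pigeonhole principle, put each drawn block into a box by shape. The largest draw with every box below 12 takes min(count, 11) from each shape.
Σ min(cᵢ, 11) = 11 + 11 + 11 + 11 + 11 + 11 + 11 + 11 + 11 + 11 + 11 = 121.
Draw number 121 + 1 = 122 must push one box to 12.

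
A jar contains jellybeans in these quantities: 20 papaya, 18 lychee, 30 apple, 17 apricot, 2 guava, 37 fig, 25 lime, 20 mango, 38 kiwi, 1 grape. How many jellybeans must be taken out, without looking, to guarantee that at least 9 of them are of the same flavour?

An adversary could hand out at most 8 jellybeans per flavour (guava, grape run out sooner): 8 + 8 + 8 + 8 + 2 + 8 + 8 + 8 + 8 + 1 = 67 jellybeans and still no flavour has 9.
One more jellybean lands in a flavour already at 8, so 68 draws are enough and 67 are not.

68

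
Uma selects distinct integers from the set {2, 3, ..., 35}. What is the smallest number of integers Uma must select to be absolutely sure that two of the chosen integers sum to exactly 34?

Two chosen integers sum to 34 exactly when both halves of some pair {x, 34−x} with 2 ≤ x ≤ 34−x ≤ 32 are chosen — 15 such pairs.
The remaining 4 elements (those with no distinct partner in range) can never complete a 34-sum, so the worst case takes all of them and one from each pair: 4 + 15 = 19.
The 20th integer has to be the second member of some pair, so 19 + 1 = 20.

20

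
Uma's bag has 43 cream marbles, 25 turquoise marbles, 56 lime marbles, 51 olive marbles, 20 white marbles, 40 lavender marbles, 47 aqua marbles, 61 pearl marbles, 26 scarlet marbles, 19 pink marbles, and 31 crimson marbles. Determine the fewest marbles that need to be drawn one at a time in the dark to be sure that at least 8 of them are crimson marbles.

In the worst case for collecting crimson marbles, every non-crimson marble comes out first.
There are 43 + 25 + 56 + 51 + 20 + 40 + 47 + 61 + 26 + 19 = 388 non-crimson marbles altogether.
After those, each further marble must be crimson, so 388 + 8 = 396 draws guarantee 8 crimson marbles.

396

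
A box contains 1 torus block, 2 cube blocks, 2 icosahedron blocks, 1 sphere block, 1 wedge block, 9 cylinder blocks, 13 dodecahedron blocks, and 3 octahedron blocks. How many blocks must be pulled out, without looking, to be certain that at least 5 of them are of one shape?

The 8 shapes are the holes; the blocks drawn are the pigeons.
To avoid 5 of any one shape, the worst case takes at most 4 of each shape, or every block of a shape that has fewer than 4.
That gives 1 + 2 + 2 + 1 + 1 + 4 + 4 + 3 = 18 blocks with no shape reaching 5.
The next block forces some shape to 5, so 18 + 1 = 19.

19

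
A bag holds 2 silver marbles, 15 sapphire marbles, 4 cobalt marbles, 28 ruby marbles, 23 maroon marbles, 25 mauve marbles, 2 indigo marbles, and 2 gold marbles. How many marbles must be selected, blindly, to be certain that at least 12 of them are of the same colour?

55

An adversary could hand out at most 11 marbles per colour (4 colours run out sooner): 2 + 11 + 4 + 11 + 11 + 11 + 2 + 2 = 54 marbles and still no colour has 12.
By pigeonhole, one more marble lands in a colour already at 11, so 55 draws are enough and 54 are not.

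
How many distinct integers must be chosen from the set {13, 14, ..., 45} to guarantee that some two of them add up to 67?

Group the elements by complementary pair {x, 67−x}: {22,45}, {23,44}, {24,43}, …, giving 12 two-element pairs and 9 integers whose partner 67−x falls outside [13,45].
Treating each of those 21 groups as a pigeonhole, one can pick one integer per group — 21 integers — with no two summing to 67.
The 22nd integer lands in an occupied pair, forcing a sum of 67.

22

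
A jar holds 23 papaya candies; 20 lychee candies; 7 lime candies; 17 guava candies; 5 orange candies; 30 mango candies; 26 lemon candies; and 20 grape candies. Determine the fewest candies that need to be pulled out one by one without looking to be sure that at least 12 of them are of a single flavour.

79

Pigeonhole: the 8 flavours are the holes; the candies drawn are the pigeons.
To avoid 12 of any one flavour, the worst case takes at most 11 of each flavour, or every candy of a flavour that has fewer than 11.
That gives 11 + 11 + 7 + 11 + 5 + 11 + 11 + 11 = 78 candies with no flavour reaching 12.
The next candy forces some flavour to 12, so 78 + 1 = 79.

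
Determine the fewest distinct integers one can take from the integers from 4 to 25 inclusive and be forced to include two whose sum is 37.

Two chosen integers sum to 37 exactly when both halves of some pair {x, 37−x} with 12 ≤ x ≤ 37−x ≤ 25 are chosen — 7 such pairs.
The remaining 8 elements (those with no distinct partner in range) can never complete a 37-sum, so the worst case takes all of them and one from each pair: 8 + 7 = 15.
Pigeonhole: the 16th integer has to be the second member of some pair, so 15 + 1 = 16.

16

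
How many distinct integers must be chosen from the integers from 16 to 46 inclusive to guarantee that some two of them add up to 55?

Two chosen integers sum to 55 exactly when both halves of some pair {x, 55−x} with 16 ≤ x ≤ 55−x ≤ 39 are chosen — 12 such pairs.
The remaining 7 elements (those with no distinct partner in range) can never complete a 55-sum, so the worst case takes all of them and one from each pair: 7 + 12 = 19.
The 20th integer has to be the second member of some pair, so 19 + 1 = 20.

20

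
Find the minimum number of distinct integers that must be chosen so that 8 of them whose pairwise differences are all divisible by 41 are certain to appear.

Integers whose pairwise differences are multiples of 41 are exactly those sharing a remainder mod 41. By the pigeonhole principle, the 41 residue classes mod 41 are the pigeonholes.
With 287 integers one could put 7 in each residue class and have no class reach 8.
The 288th integer pushes some class to 8, so 41·7 + 1 = 288.

288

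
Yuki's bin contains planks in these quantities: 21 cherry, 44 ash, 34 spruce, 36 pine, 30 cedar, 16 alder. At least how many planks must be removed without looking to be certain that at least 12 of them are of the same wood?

An adversary could hand out at most 11 planks per wood: 11 + 11 + 11 + 11 + 11 + 11 = 66 planks and still no wood has 12.
By the pigeonhole principle, one more plank lands in a wood already at 11, so 67 draws are enough and 66 are not.

67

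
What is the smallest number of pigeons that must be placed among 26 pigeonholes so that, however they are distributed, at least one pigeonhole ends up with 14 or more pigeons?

339

With 338 pigeons one could put exactly 13 in each of the 26 pigeonholes, and no pigeonhole would reach 14.
One more pigeon must land in a pigeonhole that already has 13, giving it 14.
So 26 × 13 + 1 = 339 pigeons are required.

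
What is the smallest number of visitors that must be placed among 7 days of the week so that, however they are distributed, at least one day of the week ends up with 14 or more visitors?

92

With 91 visitors one could put exactly 13 in each of the 7 days of the week, and no day of the week would reach 14.
One more visitor must land in a day of the week that already has 13, giving it 14.
So 7 × 13 + 1 = 92 visitors are required.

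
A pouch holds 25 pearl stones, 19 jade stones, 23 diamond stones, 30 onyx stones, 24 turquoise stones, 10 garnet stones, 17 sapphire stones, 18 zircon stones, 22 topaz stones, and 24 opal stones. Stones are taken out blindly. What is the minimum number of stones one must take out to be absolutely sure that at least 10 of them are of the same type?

By the pigeonhole principle, the 10 types are the holes; the stones drawn are the pigeons.
To avoid 10 of any one type, the worst case takes at most 9 of each type.
That gives 9 + 9 + 9 + 9 + 9 + 9 + 9 + 9 + 9 + 9 = 90 stones with no type reaching 10.
The next stone forces some type to 10, so 90 + 1 = 91.

91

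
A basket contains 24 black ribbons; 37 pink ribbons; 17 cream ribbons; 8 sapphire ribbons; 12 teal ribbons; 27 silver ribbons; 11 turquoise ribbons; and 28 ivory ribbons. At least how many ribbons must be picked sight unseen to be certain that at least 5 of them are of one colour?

By the pigeonhole principle, put each drawn ribbon into a box by colour. The largest draw with every box below 5 takes min(count, 4) from each colour.
Σ min(cᵢ, 4) = 4 + 4 + 4 + 4 + 4 + 4 + 4 + 4 = 32.
Draw number 32 + 1 = 33 must push one box to 5.

33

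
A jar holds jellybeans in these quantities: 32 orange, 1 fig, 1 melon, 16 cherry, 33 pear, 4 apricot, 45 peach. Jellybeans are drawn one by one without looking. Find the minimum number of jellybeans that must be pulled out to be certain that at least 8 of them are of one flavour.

35

An adversary could hand out at most 7 jellybeans per flavour (fig, melon, apricot run out sooner): 7 + 1 + 1 + 7 + 7 + 4 + 7 = 34 jellybeans and still no flavour has 8.
One more jellybean lands in a flavour already at 7, so 35 draws are enough and 34 are not.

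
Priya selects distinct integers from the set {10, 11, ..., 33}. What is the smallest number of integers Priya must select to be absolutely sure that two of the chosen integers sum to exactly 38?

A set avoiding the sum 38 can contain at most one of each pair {x, 38−x}, plus the 6 elements whose complement lies outside the range or equal to its own complement.
The integers 19, …, 33 (15 of them) are such a set: any two sum to at least 19+20 = 39 > 38.
Any 16th integer completes one of the 9 pairs, so 16 choices force a sum of 38.

16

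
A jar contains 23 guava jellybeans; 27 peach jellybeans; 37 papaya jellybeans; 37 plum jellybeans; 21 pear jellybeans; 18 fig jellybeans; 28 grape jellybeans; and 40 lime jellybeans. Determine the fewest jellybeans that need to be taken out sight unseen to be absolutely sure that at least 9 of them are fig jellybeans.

222

In the worst case for collecting fig jellybeans, every non-fig jellybean comes out first.
There are 23 + 27 + 37 + 37 + 21 + 28 + 40 = 213 non-fig jellybeans altogether.
After those, each further jellybean must be fig, so 213 + 9 = 222 draws guarantee 9 fig jellybeans.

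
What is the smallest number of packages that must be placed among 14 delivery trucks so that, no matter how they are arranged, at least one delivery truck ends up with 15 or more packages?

197

With 196 packages one could put exactly 14 in each of the 14 delivery trucks, and no delivery truck would reach 15.
Pigeonhole: one more package must land in a delivery truck that already has 14, giving it 15.
So 14 × 14 + 1 = 197 packages are required.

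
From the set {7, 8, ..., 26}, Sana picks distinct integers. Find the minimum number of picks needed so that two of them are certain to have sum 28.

14

A set avoiding the sum 28 can contain at most one of each pair {x, 28−x}, plus the 6 elements whose complement lies outside the range or equal to its own complement.
The integers 14, …, 26 (13 of them) are such a set: any two sum to at least 14+15 = 29 > 28.
By the pigeonhole principle, any 14th integer completes one of the 7 pairs, so 14 choices force a sum of 28.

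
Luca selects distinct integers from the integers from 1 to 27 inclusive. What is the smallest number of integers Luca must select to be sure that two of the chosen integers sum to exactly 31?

16

A set avoiding the sum 31 can contain at most one of each pair {x, 31−x}, plus the 3 elements whose complement lies outside the range.
The integers 1, …, 15 (15 of them) are such a set: any two sum to at least 1+2 = 3 and at most 14+15 = 29 < 31.
Pigeonhole: any 16th integer completes one of the 12 pairs, so 16 choices force a sum of 31.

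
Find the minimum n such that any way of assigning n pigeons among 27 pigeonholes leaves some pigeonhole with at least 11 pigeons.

271

With 270 pigeons one could put exactly 10 in each of the 27 pigeonholes, and no pigeonhole would reach 11.
By the pigeonhole principle, one more pigeon must land in a pigeonhole that already has 10, giving it 11.
So 27 × 10 + 1 = 271 pigeons are required.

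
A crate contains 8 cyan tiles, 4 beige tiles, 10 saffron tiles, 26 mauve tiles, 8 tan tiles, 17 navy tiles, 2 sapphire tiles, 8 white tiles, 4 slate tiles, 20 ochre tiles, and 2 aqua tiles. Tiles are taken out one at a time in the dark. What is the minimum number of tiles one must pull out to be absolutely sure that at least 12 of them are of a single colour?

80

The 11 colours are the holes; the tiles drawn are the pigeons.
To avoid 12 of any one colour, the worst case takes at most 11 of each colour, or every tile of a colour that has fewer than 11.
That gives 8 + 4 + 10 + 11 + 8 + 11 + 2 + 8 + 4 + 11 + 2 = 79 tiles with no colour reaching 12.
The next tile forces some colour to 12, so 79 + 1 = 80.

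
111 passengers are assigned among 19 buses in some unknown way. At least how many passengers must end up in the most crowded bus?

The 19 buses are the holes and the 111 passengers are the pigeons.
If every bus held at most 5 passengers, the total would be at most 19 × 5 = 95, which is less than 111.
So some bus holds at least ⌈111/19⌉ = 6 passengers.

6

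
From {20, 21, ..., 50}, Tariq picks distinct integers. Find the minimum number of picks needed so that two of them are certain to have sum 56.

24

Group the elements by complementary pair {x, 56−x}: {20,36}, {21,35}, {22,34}, …, giving 8 two-element pairs, the single value 28 (it cannot pair with itself since the integers are distinct), and 14 integers whose partner 56−x falls outside [20,50].
Pigeonhole: treating each of those 23 groups as a pigeonhole, one can pick one integer per group — 23 integers — with no two summing to 56.
The 24th integer lands in an occupied pair, forcing a sum of 56.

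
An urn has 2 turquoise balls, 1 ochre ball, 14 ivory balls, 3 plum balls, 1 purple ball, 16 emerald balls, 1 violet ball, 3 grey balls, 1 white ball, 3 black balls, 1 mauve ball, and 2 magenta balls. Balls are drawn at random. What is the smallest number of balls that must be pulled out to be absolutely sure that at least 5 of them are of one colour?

Put each drawn ball into a box by colour. The largest draw with every box below 5 takes min(count, 4) from each colour; colours with fewer than 4 contribute all they have.
Σ min(cᵢ, 4) = 2 + 1 + 4 + 3 + 1 + 4 + 1 + 3 + 1 + 3 + 1 + 2 = 26.
Draw number 26 + 1 = 27 must push one box to 5.

27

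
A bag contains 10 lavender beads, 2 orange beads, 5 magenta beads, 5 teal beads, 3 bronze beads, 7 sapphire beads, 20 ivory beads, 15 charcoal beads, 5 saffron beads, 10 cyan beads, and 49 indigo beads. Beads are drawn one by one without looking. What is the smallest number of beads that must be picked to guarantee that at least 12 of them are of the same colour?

Pigeonhole: the 11 colours are the holes; the beads drawn are the pigeons.
To avoid 12 of any one colour, the worst case takes at most 11 of each colour, or every bead of a colour that has fewer than 11.
That gives 10 + 2 + 5 + 5 + 3 + 7 + 11 + 11 + 5 + 10 + 11 = 80 beads with no colour reaching 12.
The next bead forces some colour to 12, so 80 + 1 = 81.

81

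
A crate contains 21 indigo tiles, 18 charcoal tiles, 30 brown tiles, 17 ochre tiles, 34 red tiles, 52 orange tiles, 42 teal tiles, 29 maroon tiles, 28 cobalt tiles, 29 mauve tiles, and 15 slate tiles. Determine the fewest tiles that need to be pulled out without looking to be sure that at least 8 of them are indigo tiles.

302

In the worst case for collecting indigo tiles, every non-indigo tile comes out first.
There are 18 + 30 + 17 + 34 + 52 + 42 + 29 + 28 + 29 + 15 = 294 non-indigo tiles altogether.
After those, each further tile must be indigo, so 294 + 8 = 302 draws guarantee 8 indigo tiles.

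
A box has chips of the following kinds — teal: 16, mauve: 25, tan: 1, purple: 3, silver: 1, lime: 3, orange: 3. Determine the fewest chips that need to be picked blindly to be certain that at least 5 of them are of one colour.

20

An adversary could hand out at most 4 chips per colour (5 colours run out sooner): 4 + 4 + 1 + 3 + 1 + 3 + 3 = 19 chips and still no colour has 5.
One more chip lands in a colour already at 4, so 20 draws are enough and 19 are not.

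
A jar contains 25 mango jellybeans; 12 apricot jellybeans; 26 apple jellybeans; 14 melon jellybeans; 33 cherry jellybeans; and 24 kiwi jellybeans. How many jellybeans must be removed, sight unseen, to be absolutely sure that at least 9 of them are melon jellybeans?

In the worst case for collecting melon jellybeans, every non-melon jellybean comes out first.
There are 25 + 12 + 26 + 33 + 24 = 120 non-melon jellybeans altogether.
After those, each further jellybean must be melon, so 120 + 9 = 129 draws guarantee 9 melon jellybeans.

129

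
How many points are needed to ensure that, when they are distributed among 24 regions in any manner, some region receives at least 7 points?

With 144 points one could put exactly 6 in each of the 24 regions, and no region would reach 7.
Pigeonhole: one more point must land in a region that already has 6, giving it 7.
So 24 × 6 + 1 = 145 points are required.

145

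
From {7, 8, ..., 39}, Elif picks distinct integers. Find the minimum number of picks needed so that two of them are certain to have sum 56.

Two chosen integers sum to 56 exactly when both halves of some pair {x, 56−x} with 17 ≤ x ≤ 56−x ≤ 39 are chosen — 11 such pairs.
The remaining 11 elements (those with no distinct partner in range) can never complete a 56-sum, so the worst case takes all of them and one from each pair: 11 + 11 = 22.
Pigeonhole: the 23rd integer has to be the second member of some pair, so 22 + 1 = 23.

23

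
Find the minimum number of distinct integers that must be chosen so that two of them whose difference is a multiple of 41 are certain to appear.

42

Integers whose pairwise differences are multiples of 41 are exactly those sharing a remainder mod 41. By pigeonhole, the 41 residue classes mod 41 are the pigeonholes.
With 41 integers one could put 1 in each residue class and have no class reach 2.
The 42nd integer pushes some class to 2, so 41·1 + 1 = 42.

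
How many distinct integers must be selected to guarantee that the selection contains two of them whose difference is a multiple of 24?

25

Integers whose pairwise differences are multiples of 24 are exactly those sharing a remainder mod 24. By the pigeonhole principle, the 24 residue classes mod 24 are the pigeonholes.
With 24 integers one could put 1 in each residue class and have no class reach 2.
The 25th integer pushes some class to 2, so 24·1 + 1 = 25.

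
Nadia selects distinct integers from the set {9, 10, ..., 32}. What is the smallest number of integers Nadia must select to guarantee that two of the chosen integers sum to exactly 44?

Group the elements by complementary pair {x, 44−x}: {12,32}, {13,31}, {14,30}, …, giving 10 two-element pairs, the single value 22 (it cannot pair with itself since the integers are distinct), and 3 integers whose partner 44−x falls outside [9,32].
Treating each of those 14 groups as a pigeonhole, one can pick one integer per group — 14 integers — with no two summing to 44.
The 15th integer lands in an occupied pair, forcing a sum of 44.

15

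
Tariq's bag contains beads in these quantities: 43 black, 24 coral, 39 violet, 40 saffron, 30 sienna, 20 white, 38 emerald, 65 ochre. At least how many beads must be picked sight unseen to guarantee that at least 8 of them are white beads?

In the worst case for collecting white beads, every non-white bead comes out first.
There are 43 + 24 + 39 + 40 + 30 + 38 + 65 = 279 non-white beads altogether.
After those, each further bead must be white, so 279 + 8 = 287 draws guarantee 8 white beads.

287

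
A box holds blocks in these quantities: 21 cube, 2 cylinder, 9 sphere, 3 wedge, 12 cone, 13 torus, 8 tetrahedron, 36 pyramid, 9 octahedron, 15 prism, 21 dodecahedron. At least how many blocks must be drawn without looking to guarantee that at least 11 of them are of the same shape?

92

An adversary could hand out at most 10 blocks per shape (5 shapes run out sooner): 10 + 2 + 9 + 3 + 10 + 10 + 8 + 10 + 9 + 10 + 10 = 91 blocks and still no shape has 11.
One more block lands in a shape already at 10, so 92 draws are enough and 91 are not.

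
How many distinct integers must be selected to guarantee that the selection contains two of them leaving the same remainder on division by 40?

The 40 residue classes mod 40 are the pigeonholes.
With 40 integers one could put 1 in each residue class and have no class reach 2.
The 41st integer pushes some class to 2, so 40·1 + 1 = 41.

41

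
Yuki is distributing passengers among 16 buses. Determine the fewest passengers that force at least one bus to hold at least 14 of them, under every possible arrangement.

With 208 passengers one could put exactly 13 in each of the 16 buses, and no bus would reach 14.
Pigeonhole: one more passenger must land in a bus that already has 13, giving it 14.
So 16 × 13 + 1 = 209 passengers are required.

209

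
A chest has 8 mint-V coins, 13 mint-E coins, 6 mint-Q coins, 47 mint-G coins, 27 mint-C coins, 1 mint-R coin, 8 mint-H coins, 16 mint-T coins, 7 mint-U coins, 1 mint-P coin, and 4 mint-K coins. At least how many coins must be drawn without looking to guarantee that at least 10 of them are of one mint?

An adversary could hand out at most 9 coins per mint (7 mints run out sooner): 8 + 9 + 6 + 9 + 9 + 1 + 8 + 9 + 7 + 1 + 4 = 71 coins and still no mint has 10.
By pigeonhole, one more coin lands in a mint already at 9, so 72 draws are enough and 71 are not.

72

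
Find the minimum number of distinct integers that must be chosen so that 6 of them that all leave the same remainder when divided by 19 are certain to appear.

96

The 19 residue classes mod 19 are the pigeonholes.
With 95 integers one could put 5 in each residue class and have no class reach 6.
The 96th integer pushes some class to 6, so 19·5 + 1 = 96.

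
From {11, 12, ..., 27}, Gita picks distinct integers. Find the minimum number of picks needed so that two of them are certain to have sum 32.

A set avoiding the sum 32 can contain at most one of each pair {x, 32−x}, plus the 7 elements whose complement lies outside the range or equal to its own complement.
The integers 16, …, 27 (12 of them) are such a set: any two sum to at least 16+17 = 33 > 32.
Pigeonhole: any 13th integer completes one of the 5 pairs, so 13 choices force a sum of 32.

13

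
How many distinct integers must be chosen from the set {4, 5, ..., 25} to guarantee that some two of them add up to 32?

14

Two chosen integers sum to 32 exactly when both halves of some pair {x, 32−x} with 7 ≤ x ≤ 32−x ≤ 25 are chosen — 9 such pairs.
The remaining 4 elements (those with no distinct partner in range) can never complete a 32-sum, so the worst case takes all of them and one from each pair: 4 + 9 = 13.
The 14th integer has to be the second member of some pair, so 13 + 1 = 14.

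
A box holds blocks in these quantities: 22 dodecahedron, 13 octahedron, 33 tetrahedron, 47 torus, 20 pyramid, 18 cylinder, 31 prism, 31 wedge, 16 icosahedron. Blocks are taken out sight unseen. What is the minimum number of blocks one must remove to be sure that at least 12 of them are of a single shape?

100

Put each drawn block into a box by shape. The largest draw with every box below 12 takes min(count, 11) from each shape.
Σ min(cᵢ, 11) = 11 + 11 + 11 + 11 + 11 + 11 + 11 + 11 + 11 = 99.
Draw number 99 + 1 = 100 must push one box to 12.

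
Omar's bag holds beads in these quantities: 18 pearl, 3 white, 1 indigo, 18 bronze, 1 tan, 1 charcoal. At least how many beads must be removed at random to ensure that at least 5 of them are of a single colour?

15

The 6 colours are the holes; the beads drawn are the pigeons.
To avoid 5 of any one colour, the worst case takes at most 4 of each colour, or every bead of a colour that has fewer than 4.
That gives 4 + 3 + 1 + 4 + 1 + 1 = 14 beads with no colour reaching 5.
The next bead forces some colour to 5, so 14 + 1 = 15.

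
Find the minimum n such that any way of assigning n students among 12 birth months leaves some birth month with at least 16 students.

With 180 students one could put exactly 15 in each of the 12 birth months, and no birth month would reach 16.
One more student must land in a birth month that already has 15, giving it 16.
So 12 × 15 + 1 = 181 students are required.

181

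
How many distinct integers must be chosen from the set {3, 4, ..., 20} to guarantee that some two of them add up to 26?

Group the elements by complementary pair {x, 26−x}: {6,20}, {7,19}, {8,18}, …, giving 7 two-element pairs; the single value 13 (it cannot pair with itself since the integers are distinct); and 3 integers whose partner 26−x falls outside [3,20].
By pigeonhole, treating each of those 11 groups as a pigeonhole, one can pick one integer per group — 11 integers — with no two summing to 26.
The 12th integer lands in an occupied pair, forcing a sum of 26.

12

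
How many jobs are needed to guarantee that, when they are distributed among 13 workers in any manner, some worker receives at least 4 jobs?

With 39 jobs one could put exactly 3 in each of the 13 workers, and no worker would reach 4.
One more job must land in a worker that already has 3, giving it 4.
So 13 × 3 + 1 = 40 jobs are required.

40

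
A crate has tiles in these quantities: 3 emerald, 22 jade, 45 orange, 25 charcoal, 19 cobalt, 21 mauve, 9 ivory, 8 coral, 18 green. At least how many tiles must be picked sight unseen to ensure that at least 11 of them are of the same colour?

An adversary could hand out at most 10 tiles per colour (emerald, ivory, coral run out sooner): 3 + 10 + 10 + 10 + 10 + 10 + 9 + 8 + 10 = 80 tiles and still no colour has 11.
By pigeonhole, one more tile lands in a colour already at 10, so 81 draws are enough and 80 are not.

81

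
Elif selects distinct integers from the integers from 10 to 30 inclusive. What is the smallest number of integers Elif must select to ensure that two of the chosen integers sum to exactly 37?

13

Two chosen integers sum to 37 exactly when both halves of some pair {x, 37−x} with 10 ≤ x ≤ 37−x ≤ 27 are chosen — 9 such pairs.
The remaining 3 elements (those with no distinct partner in range) can never complete a 37-sum, so the worst case takes all of them and one from each pair: 3 + 9 = 12.
The 13th integer has to be the second member of some pair, so 12 + 1 = 13.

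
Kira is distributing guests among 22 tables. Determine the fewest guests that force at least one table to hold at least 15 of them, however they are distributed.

With 308 guests one could put exactly 14 in each of the 22 tables, and no table would reach 15.
By the pigeonhole principle, one more guest must land in a table that already has 14, giving it 15.
So 22 × 14 + 1 = 309 guests are required.

309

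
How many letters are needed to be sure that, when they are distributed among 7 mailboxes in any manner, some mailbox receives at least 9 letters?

57

With 56 letters one could put exactly 8 in each of the 7 mailboxes, and no mailbox would reach 9.
One more letter must land in a mailbox that already has 8, giving it 9.
So 7 × 8 + 1 = 57 letters are required.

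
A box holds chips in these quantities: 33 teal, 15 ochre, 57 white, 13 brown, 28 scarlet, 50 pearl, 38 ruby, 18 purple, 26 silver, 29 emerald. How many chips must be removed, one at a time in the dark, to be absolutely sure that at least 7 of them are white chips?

257

In the worst case for collecting white chips, every non-white chip comes out first.
There are 33 + 15 + 13 + 28 + 50 + 38 + 18 + 26 + 29 = 250 non-white chips altogether.
After those, each further chip must be white, so 250 + 7 = 257 draws guarantee 7 white chips.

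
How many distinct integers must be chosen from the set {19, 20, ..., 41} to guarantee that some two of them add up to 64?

15

Two chosen integers sum to 64 exactly when both halves of some pair {x, 64−x} with 23 ≤ x ≤ 64−x ≤ 41 are chosen — 9 such pairs.
The remaining 5 elements (those with no distinct partner in range) can never complete a 64-sum, so the worst case takes all of them and one from each pair: 5 + 9 = 14.
Pigeonhole: the 15th integer has to be the second member of some pair, so 14 + 1 = 15.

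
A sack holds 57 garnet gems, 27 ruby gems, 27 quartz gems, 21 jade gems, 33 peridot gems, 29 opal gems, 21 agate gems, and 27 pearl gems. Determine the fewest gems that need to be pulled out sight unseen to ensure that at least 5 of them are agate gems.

226

In the worst case for collecting agate gems, every non-agate gem comes out first.
There are 57 + 27 + 27 + 21 + 33 + 29 + 27 = 221 non-agate gems altogether.
After those, each further gem must be agate, so 221 + 5 = 226 draws guarantee 5 agate gems.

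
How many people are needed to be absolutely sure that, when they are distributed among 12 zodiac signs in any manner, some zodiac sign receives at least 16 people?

181

With 180 people one could put exactly 15 in each of the 12 zodiac signs, and no zodiac sign would reach 16.
By pigeonhole, one more person must land in a zodiac sign that already has 15, giving it 16.
So 12 × 15 + 1 = 181 people are required.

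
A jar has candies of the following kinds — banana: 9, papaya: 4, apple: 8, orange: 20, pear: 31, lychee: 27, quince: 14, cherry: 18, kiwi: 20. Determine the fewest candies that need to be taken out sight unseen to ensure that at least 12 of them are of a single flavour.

88

By pigeonhole, the 9 flavours are the holes; the candies drawn are the pigeons.
To avoid 12 of any one flavour, the worst case takes at most 11 of each flavour, or every candy of a flavour that has fewer than 11.
That gives 9 + 4 + 8 + 11 + 11 + 11 + 11 + 11 + 11 = 87 candies with no flavour reaching 12.
The next candy forces some flavour to 12, so 87 + 1 = 88.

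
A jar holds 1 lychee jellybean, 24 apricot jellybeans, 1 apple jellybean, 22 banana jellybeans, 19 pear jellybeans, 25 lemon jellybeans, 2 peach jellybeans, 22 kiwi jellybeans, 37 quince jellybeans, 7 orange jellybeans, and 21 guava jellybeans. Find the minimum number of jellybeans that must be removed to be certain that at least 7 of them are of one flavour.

53

The 11 flavours are the holes; the jellybeans drawn are the pigeons.
To avoid 7 of any one flavour, the worst case takes at most 6 of each flavour, or every jellybean of a flavour that has fewer than 6.
That gives 1 + 6 + 1 + 6 + 6 + 6 + 2 + 6 + 6 + 6 + 6 = 52 jellybeans with no flavour reaching 7.
The next jellybean forces some flavour to 7, so 52 + 1 = 53.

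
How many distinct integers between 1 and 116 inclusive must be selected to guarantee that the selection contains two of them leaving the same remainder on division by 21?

22

The 21 residue classes mod 21 are the pigeonholes.
With 21 integers one could put 1 in each residue class and have no class reach 2.
The 22nd integer pushes some class to 2, so 21·1 + 1 = 22.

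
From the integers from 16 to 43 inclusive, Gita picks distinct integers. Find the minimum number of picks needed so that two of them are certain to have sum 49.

Two chosen integers sum to 49 exactly when both halves of some pair {x, 49−x} with 16 ≤ x ≤ 49−x ≤ 33 are chosen — 9 such pairs.
The remaining 10 elements (those with no distinct partner in range) can never complete a 49-sum, so the worst case takes all of them and one from each pair: 10 + 9 = 19.
Pigeonhole: the 20th integer has to be the second member of some pair, so 19 + 1 = 20.

20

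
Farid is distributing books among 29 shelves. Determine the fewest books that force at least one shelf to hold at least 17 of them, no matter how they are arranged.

465

With 464 books one could put exactly 16 in each of the 29 shelves, and no shelf would reach 17.
Pigeonhole: one more book must land in a shelf that already has 16, giving it 17.
So 29 × 16 + 1 = 465 books are required.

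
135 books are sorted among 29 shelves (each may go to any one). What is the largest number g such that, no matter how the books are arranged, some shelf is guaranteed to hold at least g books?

By the pigeonhole principle, the 29 shelves are the holes and the 135 books are the pigeons.
If every shelf held at most 4 books, the total would be at most 29 × 4 = 116, which is less than 135.
So some shelf holds at least ⌈135/29⌉ = 5 books.

5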